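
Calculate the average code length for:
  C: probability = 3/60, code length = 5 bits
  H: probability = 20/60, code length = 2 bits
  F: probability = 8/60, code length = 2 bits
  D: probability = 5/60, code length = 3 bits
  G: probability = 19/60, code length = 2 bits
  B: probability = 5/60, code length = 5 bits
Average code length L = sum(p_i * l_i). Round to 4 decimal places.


Weighted contributions p_i * l_i:
  C: (3/60) * 5 = 15/60
  H: (20/60) * 2 = 40/60
  F: (8/60) * 2 = 16/60
  D: (5/60) * 3 = 15/60
  G: (19/60) * 2 = 38/60
  B: (5/60) * 5 = 25/60
Sum = (15 + 40 + 16 + 15 + 38 + 25)/60 = 149/60

L = 149/60 = 2.4833 bits/symbol


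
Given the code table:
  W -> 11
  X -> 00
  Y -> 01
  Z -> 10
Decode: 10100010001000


Decoding:
10 -> Z
10 -> Z
00 -> X
10 -> Z
00 -> X
10 -> Z
00 -> X


Result: ZZXZXZX


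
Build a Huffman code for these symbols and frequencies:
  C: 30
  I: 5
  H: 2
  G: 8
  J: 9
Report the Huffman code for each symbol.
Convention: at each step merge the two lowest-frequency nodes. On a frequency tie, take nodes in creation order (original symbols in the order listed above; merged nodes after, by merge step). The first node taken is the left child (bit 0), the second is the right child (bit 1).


Huffman tree construction:
Step 1: Merge H(2) + I(5) = 7
Step 2: Merge (H+I)(7) + G(8) = 15
Step 3: Merge J(9) + ((H+I)+G)(15) = 24
Step 4: Merge (J+((H+I)+G))(24) + C(30) = 54
Read each symbol's code off the tree from the root (left child = 0, right child = 1).

Codes:
  C: 1 (length 1)
  I: 0101 (length 4)
  H: 0100 (length 4)
  G: 011 (length 3)
  J: 00 (length 2)
Average code length: 100/54 = 1.8519 bits/symbol


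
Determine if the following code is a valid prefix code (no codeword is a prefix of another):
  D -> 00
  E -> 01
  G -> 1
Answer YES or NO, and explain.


Checking each pair (does one codeword prefix another?):
  D='00' vs E='01': no prefix
  D='00' vs G='1': no prefix
  E='01' vs D='00': no prefix
  E='01' vs G='1': no prefix
  G='1' vs D='00': no prefix
  G='1' vs E='01': no prefix
No violation found over all pairs.

YES -- this is a valid prefix code. No codeword is a prefix of any other codeword.


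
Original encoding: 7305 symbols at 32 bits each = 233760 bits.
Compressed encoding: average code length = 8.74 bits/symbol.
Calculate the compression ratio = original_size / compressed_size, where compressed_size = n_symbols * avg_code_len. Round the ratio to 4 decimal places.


original_size = n_symbols * orig_bits = 7305 * 32 = 233760 bits
compressed_size = n_symbols * avg_code_len = 7305 * 8.74 = 63845.7 bits
ratio = original_size / compressed_size = 233760 / 63845.7 = 3.6613

Compression ratio = 3.6613


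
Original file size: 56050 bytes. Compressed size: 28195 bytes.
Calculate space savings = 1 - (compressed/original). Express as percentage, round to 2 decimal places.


ratio = compressed/original = 28195/56050 = 0.503033
savings = 1 - ratio = 1 - 0.503033 = 0.496967
as a percentage: 0.496967 * 100 = 49.7%

Space savings = 1 - 28195/56050 = 49.7%


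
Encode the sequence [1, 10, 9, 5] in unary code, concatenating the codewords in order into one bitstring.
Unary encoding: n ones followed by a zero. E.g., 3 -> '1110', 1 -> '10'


Encode each number as n ones followed by a terminating 0:
  1 -> 10 (2 bits)
  10 -> 11111111110 (11 bits)
  9 -> 1111111110 (10 bits)
  5 -> 111110 (6 bits)
Total length = 2 + 11 + 10 + 6 = 29 bits.

Unary([1, 10, 9, 5]) = 10111111111101111111110111110 (29 bits)


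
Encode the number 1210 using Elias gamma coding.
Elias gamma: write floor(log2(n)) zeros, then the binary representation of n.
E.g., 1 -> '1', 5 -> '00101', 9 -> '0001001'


num_bits = floor(log2(1210)) + 1 = 11
leading_zeros = num_bits - 1 = 10
binary(1210) = 10010111010

Elias gamma(1210) = '0000000000' + '10010111010' = 000000000010010111010 (21 bits)


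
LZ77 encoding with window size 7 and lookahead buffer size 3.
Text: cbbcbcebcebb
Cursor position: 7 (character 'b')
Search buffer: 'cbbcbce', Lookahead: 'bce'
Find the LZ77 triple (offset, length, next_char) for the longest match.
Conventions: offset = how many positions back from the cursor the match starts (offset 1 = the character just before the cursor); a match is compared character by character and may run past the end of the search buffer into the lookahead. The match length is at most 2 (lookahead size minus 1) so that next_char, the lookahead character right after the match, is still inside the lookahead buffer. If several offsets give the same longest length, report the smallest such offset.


Try each offset into the search buffer:
  offset=1 (pos 6, char 'e'): match length 0
  offset=2 (pos 5, char 'c'): match length 0
  offset=3 (pos 4, char 'b'): match length 2
  offset=4 (pos 3, char 'c'): match length 0
  offset=5 (pos 2, char 'b'): match length 2
  offset=6 (pos 1, char 'b'): match length 1
  offset=7 (pos 0, char 'c'): match length 0
Longest match has length 2, found at offsets 3, 5; take the smallest, offset 3.
next_char = character at position 7 + 2 = 9 -> 'e'

Best match: offset=3, length=2 (matching 'bc' starting at position 4)
LZ77 triple: (3, 2, 'e')


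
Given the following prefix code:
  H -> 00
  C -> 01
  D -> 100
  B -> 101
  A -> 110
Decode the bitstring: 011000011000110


Decoding step by step:
Bits 01 -> C
Bits 100 -> D
Bits 00 -> H
Bits 110 -> A
Bits 00 -> H
Bits 110 -> A


Decoded message: CDHAHA


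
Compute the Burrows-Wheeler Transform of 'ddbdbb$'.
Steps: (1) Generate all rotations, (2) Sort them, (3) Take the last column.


Rotations (sorted):
  0: $ddbdbb -> last char: b
  1: b$ddbdb -> last char: b
  2: bb$ddbd -> last char: d
  3: bdbb$dd -> last char: d
  4: dbb$ddb -> last char: b
  5: dbdbb$d -> last char: d
  6: ddbdbb$ -> last char: $


BWT = bbddbd$


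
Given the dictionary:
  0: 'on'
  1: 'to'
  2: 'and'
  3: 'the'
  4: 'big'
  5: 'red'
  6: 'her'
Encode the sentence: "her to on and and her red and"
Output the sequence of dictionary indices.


Look up each word in the dictionary:
  'her' -> 6
  'to' -> 1
  'on' -> 0
  'and' -> 2
  'and' -> 2
  'her' -> 6
  'red' -> 5
  'and' -> 2

Encoded: [6, 1, 0, 2, 2, 6, 5, 2]


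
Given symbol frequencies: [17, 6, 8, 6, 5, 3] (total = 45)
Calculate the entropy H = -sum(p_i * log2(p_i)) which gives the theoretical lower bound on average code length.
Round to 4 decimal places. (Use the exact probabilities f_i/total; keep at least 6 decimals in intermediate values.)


Per-symbol terms -p_i * log2(p_i) with p_i = f_i/45:
  p = 17/45 = 0.377778: log2(p) = -1.404390, -p*log2(p) = 0.530547
  p = 6/45 = 0.133333: log2(p) = -2.906891, -p*log2(p) = 0.387585
  p = 8/45 = 0.177778: log2(p) = -2.491853, -p*log2(p) = 0.442996
  p = 6/45 = 0.133333: log2(p) = -2.906891, -p*log2(p) = 0.387585
  p = 5/45 = 0.111111: log2(p) = -3.169925, -p*log2(p) = 0.352214
  p = 3/45 = 0.066667: log2(p) = -3.906891, -p*log2(p) = 0.260459
H = 0.530547 + 0.387585 + 0.442996 + 0.387585 + 0.352214 + 0.260459 = 2.361386

H = 2.3614 bits/symbol


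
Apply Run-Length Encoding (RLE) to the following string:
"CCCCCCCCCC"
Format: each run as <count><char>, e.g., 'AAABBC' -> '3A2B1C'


Scanning runs left to right:
  i=0: run of 'C' x 10 -> '10C'

RLE = 10C


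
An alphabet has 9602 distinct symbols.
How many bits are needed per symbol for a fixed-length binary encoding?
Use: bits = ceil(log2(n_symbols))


log2(9602) = 13.2291
Bracket: 2^13 = 8192 < 9602 <= 2^14 = 16384
So ceil(log2(9602)) = 14

bits = ceil(log2(9602)) = ceil(13.2291) = 14 bits


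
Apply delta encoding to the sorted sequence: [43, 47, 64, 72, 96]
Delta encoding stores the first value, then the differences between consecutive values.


First value: 43
Deltas:
  47 - 43 = 4
  64 - 47 = 17
  72 - 64 = 8
  96 - 72 = 24


Delta encoded: [43, 4, 17, 8, 24]


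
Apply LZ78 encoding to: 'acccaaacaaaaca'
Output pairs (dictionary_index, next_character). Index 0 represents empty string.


LZ78 encoding steps:
Dictionary: {0: ''}
Step 1: w='' (idx 0), next='a' -> output (0, 'a'), add 'a' as idx 1
Step 2: w='' (idx 0), next='c' -> output (0, 'c'), add 'c' as idx 2
Step 3: w='c' (idx 2), next='c' -> output (2, 'c'), add 'cc' as idx 3
Step 4: w='a' (idx 1), next='a' -> output (1, 'a'), add 'aa' as idx 4
Step 5: w='a' (idx 1), next='c' -> output (1, 'c'), add 'ac' as idx 5
Step 6: w='aa' (idx 4), next='a' -> output (4, 'a'), add 'aaa' as idx 6
Step 7: w='ac' (idx 5), next='a' -> output (5, 'a'), add 'aca' as idx 7


Encoded: [(0, 'a'), (0, 'c'), (2, 'c'), (1, 'a'), (1, 'c'), (4, 'a'), (5, 'a')]


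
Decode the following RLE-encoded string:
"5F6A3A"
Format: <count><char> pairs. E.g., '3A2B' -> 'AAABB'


Expanding each <count><char> pair:
  5F -> 'FFFFF'
  6A -> 'AAAAAA'
  3A -> 'AAA'

Decoded = FFFFFAAAAAAAAA


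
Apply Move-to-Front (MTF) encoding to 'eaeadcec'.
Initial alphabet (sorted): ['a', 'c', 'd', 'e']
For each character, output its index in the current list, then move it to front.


MTF encoding:
'e': index 3 in ['a', 'c', 'd', 'e'] -> ['e', 'a', 'c', 'd']
'a': index 1 in ['e', 'a', 'c', 'd'] -> ['a', 'e', 'c', 'd']
'e': index 1 in ['a', 'e', 'c', 'd'] -> ['e', 'a', 'c', 'd']
'a': index 1 in ['e', 'a', 'c', 'd'] -> ['a', 'e', 'c', 'd']
'd': index 3 in ['a', 'e', 'c', 'd'] -> ['d', 'a', 'e', 'c']
'c': index 3 in ['d', 'a', 'e', 'c'] -> ['c', 'd', 'a', 'e']
'e': index 3 in ['c', 'd', 'a', 'e'] -> ['e', 'c', 'd', 'a']
'c': index 1 in ['e', 'c', 'd', 'a'] -> ['c', 'e', 'd', 'a']


Output: [3, 1, 1, 1, 3, 3, 3, 1]


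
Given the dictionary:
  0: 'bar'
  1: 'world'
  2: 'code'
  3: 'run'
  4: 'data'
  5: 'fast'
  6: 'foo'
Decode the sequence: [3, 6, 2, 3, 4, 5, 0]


Look up each index in the dictionary:
  3 -> 'run'
  6 -> 'foo'
  2 -> 'code'
  3 -> 'run'
  4 -> 'data'
  5 -> 'fast'
  0 -> 'bar'

Decoded: "run foo code run data fast bar"


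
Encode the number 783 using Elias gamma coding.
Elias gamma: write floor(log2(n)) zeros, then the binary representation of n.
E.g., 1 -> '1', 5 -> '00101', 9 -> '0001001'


num_bits = floor(log2(783)) + 1 = 10
leading_zeros = num_bits - 1 = 9
binary(783) = 1100001111

Elias gamma(783) = '000000000' + '1100001111' = 0000000001100001111 (19 bits)


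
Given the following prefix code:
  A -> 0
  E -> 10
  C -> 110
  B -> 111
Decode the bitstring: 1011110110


Decoding step by step:
Bits 10 -> E
Bits 111 -> B
Bits 10 -> E
Bits 110 -> C


Decoded message: EBEC


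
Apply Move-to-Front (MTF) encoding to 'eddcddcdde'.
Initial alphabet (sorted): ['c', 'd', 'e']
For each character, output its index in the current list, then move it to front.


MTF encoding:
'e': index 2 in ['c', 'd', 'e'] -> ['e', 'c', 'd']
'd': index 2 in ['e', 'c', 'd'] -> ['d', 'e', 'c']
'd': index 0 in ['d', 'e', 'c'] -> ['d', 'e', 'c']
'c': index 2 in ['d', 'e', 'c'] -> ['c', 'd', 'e']
'd': index 1 in ['c', 'd', 'e'] -> ['d', 'c', 'e']
'd': index 0 in ['d', 'c', 'e'] -> ['d', 'c', 'e']
'c': index 1 in ['d', 'c', 'e'] -> ['c', 'd', 'e']
'd': index 1 in ['c', 'd', 'e'] -> ['d', 'c', 'e']
'd': index 0 in ['d', 'c', 'e'] -> ['d', 'c', 'e']
'e': index 2 in ['d', 'c', 'e'] -> ['e', 'd', 'c']


Output: [2, 2, 0, 2, 1, 0, 1, 1, 0, 2]


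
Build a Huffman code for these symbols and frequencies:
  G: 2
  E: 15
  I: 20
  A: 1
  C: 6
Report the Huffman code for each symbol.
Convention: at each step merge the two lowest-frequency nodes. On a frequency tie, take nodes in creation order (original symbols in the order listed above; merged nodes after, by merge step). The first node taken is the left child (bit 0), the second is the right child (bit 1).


Huffman tree construction:
Step 1: Merge A(1) + G(2) = 3
Step 2: Merge (A+G)(3) + C(6) = 9
Step 3: Merge ((A+G)+C)(9) + E(15) = 24
Step 4: Merge I(20) + (((A+G)+C)+E)(24) = 44
Read each symbol's code off the tree from the root (left child = 0, right child = 1).

Codes:
  G: 1001 (length 4)
  E: 11 (length 2)
  I: 0 (length 1)
  A: 1000 (length 4)
  C: 101 (length 3)
Average code length: 80/44 = 1.8182 bits/symbol


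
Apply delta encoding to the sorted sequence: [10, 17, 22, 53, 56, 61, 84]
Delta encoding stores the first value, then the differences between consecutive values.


First value: 10
Deltas:
  17 - 10 = 7
  22 - 17 = 5
  53 - 22 = 31
  56 - 53 = 3
  61 - 56 = 5
  84 - 61 = 23


Delta encoded: [10, 7, 5, 31, 3, 5, 23]


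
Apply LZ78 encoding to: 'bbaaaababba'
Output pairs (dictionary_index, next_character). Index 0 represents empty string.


LZ78 encoding steps:
Dictionary: {0: ''}
Step 1: w='' (idx 0), next='b' -> output (0, 'b'), add 'b' as idx 1
Step 2: w='b' (idx 1), next='a' -> output (1, 'a'), add 'ba' as idx 2
Step 3: w='' (idx 0), next='a' -> output (0, 'a'), add 'a' as idx 3
Step 4: w='a' (idx 3), next='a' -> output (3, 'a'), add 'aa' as idx 4
Step 5: w='ba' (idx 2), next='b' -> output (2, 'b'), add 'bab' as idx 5
Step 6: w='ba' (idx 2), end of input -> output (2, '')


Encoded: [(0, 'b'), (1, 'a'), (0, 'a'), (3, 'a'), (2, 'b'), (2, '')]


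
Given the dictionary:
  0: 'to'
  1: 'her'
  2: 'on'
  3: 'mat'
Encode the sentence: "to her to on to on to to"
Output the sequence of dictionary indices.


Look up each word in the dictionary:
  'to' -> 0
  'her' -> 1
  'to' -> 0
  'on' -> 2
  'to' -> 0
  'on' -> 2
  'to' -> 0
  'to' -> 0

Encoded: [0, 1, 0, 2, 0, 2, 0, 0]


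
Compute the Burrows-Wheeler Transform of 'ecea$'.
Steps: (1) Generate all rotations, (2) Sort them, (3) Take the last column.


Rotations (sorted):
  0: $ecea -> last char: a
  1: a$ece -> last char: e
  2: cea$e -> last char: e
  3: ea$ec -> last char: c
  4: ecea$ -> last char: $


BWT = aeec$


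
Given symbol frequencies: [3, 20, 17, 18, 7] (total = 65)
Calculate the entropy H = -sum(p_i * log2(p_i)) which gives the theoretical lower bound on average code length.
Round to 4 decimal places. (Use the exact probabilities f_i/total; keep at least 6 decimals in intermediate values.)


Per-symbol terms -p_i * log2(p_i) with p_i = f_i/65:
  p = 3/65 = 0.046154: log2(p) = -4.437405, -p*log2(p) = 0.204803
  p = 20/65 = 0.307692: log2(p) = -1.700440, -p*log2(p) = 0.523212
  p = 17/65 = 0.261538: log2(p) = -1.934905, -p*log2(p) = 0.506052
  p = 18/65 = 0.276923: log2(p) = -1.852443, -p*log2(p) = 0.512984
  p = 7/65 = 0.107692: log2(p) = -3.215013, -p*log2(p) = 0.346232
H = 0.204803 + 0.523212 + 0.506052 + 0.512984 + 0.346232 = 2.093283

H = 2.0933 bits/symbol


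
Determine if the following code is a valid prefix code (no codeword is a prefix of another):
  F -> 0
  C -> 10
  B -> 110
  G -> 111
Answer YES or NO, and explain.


Checking each pair (does one codeword prefix another?):
  F='0' vs C='10': no prefix
  F='0' vs B='110': no prefix
  F='0' vs G='111': no prefix
  C='10' vs F='0': no prefix
  C='10' vs B='110': no prefix
  C='10' vs G='111': no prefix
  B='110' vs F='0': no prefix
  B='110' vs C='10': no prefix
  B='110' vs G='111': no prefix
  G='111' vs F='0': no prefix
  G='111' vs C='10': no prefix
  G='111' vs B='110': no prefix
No violation found over all pairs.

YES -- this is a valid prefix code. No codeword is a prefix of any other codeword.


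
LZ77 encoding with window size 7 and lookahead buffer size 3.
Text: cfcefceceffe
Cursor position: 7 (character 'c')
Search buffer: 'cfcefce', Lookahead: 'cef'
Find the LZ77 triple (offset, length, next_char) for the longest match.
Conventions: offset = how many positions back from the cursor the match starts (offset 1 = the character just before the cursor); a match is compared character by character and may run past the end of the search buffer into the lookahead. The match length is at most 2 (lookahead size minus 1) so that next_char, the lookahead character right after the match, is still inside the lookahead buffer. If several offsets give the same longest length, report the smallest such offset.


Try each offset into the search buffer:
  offset=1 (pos 6, char 'e'): match length 0
  offset=2 (pos 5, char 'c'): match length 2
  offset=3 (pos 4, char 'f'): match length 0
  offset=4 (pos 3, char 'e'): match length 0
  offset=5 (pos 2, char 'c'): match length 2
  offset=6 (pos 1, char 'f'): match length 0
  offset=7 (pos 0, char 'c'): match length 1
Longest match has length 2, found at offsets 2, 5; take the smallest, offset 2.
next_char = character at position 7 + 2 = 9 -> 'f'

Best match: offset=2, length=2 (matching 'ce' starting at position 5)
LZ77 triple: (2, 2, 'f')


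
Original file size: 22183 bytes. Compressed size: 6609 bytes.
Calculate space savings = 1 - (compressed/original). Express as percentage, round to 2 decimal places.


ratio = compressed/original = 6609/22183 = 0.297931
savings = 1 - ratio = 1 - 0.297931 = 0.702069
as a percentage: 0.702069 * 100 = 70.21%

Space savings = 1 - 6609/22183 = 70.21%


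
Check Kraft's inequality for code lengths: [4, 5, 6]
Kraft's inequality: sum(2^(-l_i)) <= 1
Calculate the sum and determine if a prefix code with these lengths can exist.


Sum = 2^(-4) + 2^(-5) + 2^(-6)
    = 0.0625 + 0.03125 + 0.015625
    = 7/64 = 0.109375
Since 0.109375 <= 1, Kraft's inequality IS satisfied.
A prefix code with these lengths CAN exist.

Kraft sum = 0.109375. Satisfied.


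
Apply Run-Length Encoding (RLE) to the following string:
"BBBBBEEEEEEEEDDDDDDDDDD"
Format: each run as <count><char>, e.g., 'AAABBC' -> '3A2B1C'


Scanning runs left to right:
  i=0: run of 'B' x 5 -> '5B'
  i=5: run of 'E' x 8 -> '8E'
  i=13: run of 'D' x 10 -> '10D'

RLE = 5B8E10D


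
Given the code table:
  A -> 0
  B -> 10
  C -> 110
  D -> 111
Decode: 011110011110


Decoding:
0 -> A
111 -> D
10 -> B
0 -> A
111 -> D
10 -> B


Result: ADBADB


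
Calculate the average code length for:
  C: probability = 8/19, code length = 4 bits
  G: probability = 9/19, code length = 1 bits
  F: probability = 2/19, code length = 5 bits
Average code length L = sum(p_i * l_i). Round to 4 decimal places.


Weighted contributions p_i * l_i:
  C: (8/19) * 4 = 32/19
  G: (9/19) * 1 = 9/19
  F: (2/19) * 5 = 10/19
Sum = (32 + 9 + 10)/19 = 51/19

L = 51/19 = 2.6842 bits/symbol


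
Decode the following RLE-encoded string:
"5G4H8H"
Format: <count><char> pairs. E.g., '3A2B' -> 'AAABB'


Expanding each <count><char> pair:
  5G -> 'GGGGG'
  4H -> 'HHHH'
  8H -> 'HHHHHHHH'

Decoded = GGGGGHHHHHHHHHHHH


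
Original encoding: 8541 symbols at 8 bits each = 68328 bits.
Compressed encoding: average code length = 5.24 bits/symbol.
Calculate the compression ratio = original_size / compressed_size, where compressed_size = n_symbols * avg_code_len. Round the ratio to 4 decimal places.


original_size = n_symbols * orig_bits = 8541 * 8 = 68328 bits
compressed_size = n_symbols * avg_code_len = 8541 * 5.24 = 44754.84 bits
ratio = original_size / compressed_size = 68328 / 44754.84 = 1.5267

Compression ratio = 1.5267


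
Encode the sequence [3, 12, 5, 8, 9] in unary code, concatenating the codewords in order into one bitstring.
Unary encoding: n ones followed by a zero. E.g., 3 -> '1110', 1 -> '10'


Encode each number as n ones followed by a terminating 0:
  3 -> 1110 (4 bits)
  12 -> 1111111111110 (13 bits)
  5 -> 111110 (6 bits)
  8 -> 111111110 (9 bits)
  9 -> 1111111110 (10 bits)
Total length = 4 + 13 + 6 + 9 + 10 = 42 bits.

Unary([3, 12, 5, 8, 9]) = 111011111111111101111101111111101111111110 (42 bits)


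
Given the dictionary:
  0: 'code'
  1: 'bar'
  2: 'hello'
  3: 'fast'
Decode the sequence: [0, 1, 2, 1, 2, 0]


Look up each index in the dictionary:
  0 -> 'code'
  1 -> 'bar'
  2 -> 'hello'
  1 -> 'bar'
  2 -> 'hello'
  0 -> 'code'

Decoded: "code bar hello bar hello code"


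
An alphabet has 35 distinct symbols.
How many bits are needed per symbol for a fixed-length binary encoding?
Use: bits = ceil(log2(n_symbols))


log2(35) = 5.1293
Bracket: 2^5 = 32 < 35 <= 2^6 = 64
So ceil(log2(35)) = 6

bits = ceil(log2(35)) = ceil(5.1293) = 6 bits


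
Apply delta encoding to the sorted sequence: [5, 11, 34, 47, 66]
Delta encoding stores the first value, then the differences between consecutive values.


First value: 5
Deltas:
  11 - 5 = 6
  34 - 11 = 23
  47 - 34 = 13
  66 - 47 = 19


Delta encoded: [5, 6, 23, 13, 19]


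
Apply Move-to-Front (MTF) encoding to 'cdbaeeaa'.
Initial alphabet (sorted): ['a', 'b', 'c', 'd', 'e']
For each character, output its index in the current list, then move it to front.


MTF encoding:
'c': index 2 in ['a', 'b', 'c', 'd', 'e'] -> ['c', 'a', 'b', 'd', 'e']
'd': index 3 in ['c', 'a', 'b', 'd', 'e'] -> ['d', 'c', 'a', 'b', 'e']
'b': index 3 in ['d', 'c', 'a', 'b', 'e'] -> ['b', 'd', 'c', 'a', 'e']
'a': index 3 in ['b', 'd', 'c', 'a', 'e'] -> ['a', 'b', 'd', 'c', 'e']
'e': index 4 in ['a', 'b', 'd', 'c', 'e'] -> ['e', 'a', 'b', 'd', 'c']
'e': index 0 in ['e', 'a', 'b', 'd', 'c'] -> ['e', 'a', 'b', 'd', 'c']
'a': index 1 in ['e', 'a', 'b', 'd', 'c'] -> ['a', 'e', 'b', 'd', 'c']
'a': index 0 in ['a', 'e', 'b', 'd', 'c'] -> ['a', 'e', 'b', 'd', 'c']


Output: [2, 3, 3, 3, 4, 0, 1, 0]


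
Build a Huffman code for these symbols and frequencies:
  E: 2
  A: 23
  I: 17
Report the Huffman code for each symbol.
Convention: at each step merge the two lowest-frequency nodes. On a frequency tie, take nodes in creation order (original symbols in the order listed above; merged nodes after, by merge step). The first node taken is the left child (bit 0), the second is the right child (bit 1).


Huffman tree construction:
Step 1: Merge E(2) + I(17) = 19
Step 2: Merge (E+I)(19) + A(23) = 42
Read each symbol's code off the tree from the root (left child = 0, right child = 1).

Codes:
  E: 00 (length 2)
  A: 1 (length 1)
  I: 01 (length 2)
Average code length: 61/42 = 1.4524 bits/symbol


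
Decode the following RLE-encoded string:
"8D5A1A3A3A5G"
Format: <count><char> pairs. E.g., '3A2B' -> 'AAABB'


Expanding each <count><char> pair:
  8D -> 'DDDDDDDD'
  5A -> 'AAAAA'
  1A -> 'A'
  3A -> 'AAA'
  3A -> 'AAA'
  5G -> 'GGGGG'

Decoded = DDDDDDDDAAAAAAAAAAAAGGGGG


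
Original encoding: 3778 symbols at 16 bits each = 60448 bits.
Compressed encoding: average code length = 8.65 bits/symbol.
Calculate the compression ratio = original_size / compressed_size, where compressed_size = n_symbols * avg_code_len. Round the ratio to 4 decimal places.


original_size = n_symbols * orig_bits = 3778 * 16 = 60448 bits
compressed_size = n_symbols * avg_code_len = 3778 * 8.65 = 32679.7 bits
ratio = original_size / compressed_size = 60448 / 32679.7 = 1.8497

Compression ratio = 1.8497


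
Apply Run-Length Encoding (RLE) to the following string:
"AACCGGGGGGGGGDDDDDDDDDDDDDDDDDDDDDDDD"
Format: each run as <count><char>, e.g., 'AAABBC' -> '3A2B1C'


Scanning runs left to right:
  i=0: run of 'A' x 2 -> '2A'
  i=2: run of 'C' x 2 -> '2C'
  i=4: run of 'G' x 9 -> '9G'
  i=13: run of 'D' x 24 -> '24D'

RLE = 2A2C9G24D


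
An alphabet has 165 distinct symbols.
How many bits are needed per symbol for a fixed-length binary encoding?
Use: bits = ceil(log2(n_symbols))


log2(165) = 7.3663
Bracket: 2^7 = 128 < 165 <= 2^8 = 256
So ceil(log2(165)) = 8

bits = ceil(log2(165)) = ceil(7.3663) = 8 bits


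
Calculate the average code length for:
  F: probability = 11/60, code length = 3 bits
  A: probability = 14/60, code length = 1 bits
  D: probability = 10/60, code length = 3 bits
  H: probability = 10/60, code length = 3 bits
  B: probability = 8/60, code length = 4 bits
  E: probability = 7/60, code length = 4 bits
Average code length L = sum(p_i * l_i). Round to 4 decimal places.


Weighted contributions p_i * l_i:
  F: (11/60) * 3 = 33/60
  A: (14/60) * 1 = 14/60
  D: (10/60) * 3 = 30/60
  H: (10/60) * 3 = 30/60
  B: (8/60) * 4 = 32/60
  E: (7/60) * 4 = 28/60
Sum = (33 + 14 + 30 + 30 + 32 + 28)/60 = 167/60

L = 167/60 = 2.7833 bits/symbol


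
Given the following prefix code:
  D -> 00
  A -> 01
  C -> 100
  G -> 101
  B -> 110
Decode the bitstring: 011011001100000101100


Decoding step by step:
Bits 01 -> A
Bits 101 -> G
Bits 100 -> C
Bits 110 -> B
Bits 00 -> D
Bits 00 -> D
Bits 101 -> G
Bits 100 -> C


Decoded message: AGCBDDGC


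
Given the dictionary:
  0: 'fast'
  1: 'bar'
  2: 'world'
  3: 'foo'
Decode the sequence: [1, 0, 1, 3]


Look up each index in the dictionary:
  1 -> 'bar'
  0 -> 'fast'
  1 -> 'bar'
  3 -> 'foo'

Decoded: "bar fast bar foo"


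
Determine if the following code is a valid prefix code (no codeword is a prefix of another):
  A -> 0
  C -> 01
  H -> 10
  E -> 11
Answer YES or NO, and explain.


Checking each pair (does one codeword prefix another?):
  A='0' vs C='01': prefix -- VIOLATION

NO -- this is NOT a valid prefix code. A (0) is a prefix of C (01).


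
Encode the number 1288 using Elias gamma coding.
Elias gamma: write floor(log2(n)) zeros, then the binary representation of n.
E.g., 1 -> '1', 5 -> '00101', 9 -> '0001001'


num_bits = floor(log2(1288)) + 1 = 11
leading_zeros = num_bits - 1 = 10
binary(1288) = 10100001000

Elias gamma(1288) = '0000000000' + '10100001000' = 000000000010100001000 (21 bits)


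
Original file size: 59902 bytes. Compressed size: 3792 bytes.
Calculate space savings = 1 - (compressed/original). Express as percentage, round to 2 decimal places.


ratio = compressed/original = 3792/59902 = 0.063303
savings = 1 - ratio = 1 - 0.063303 = 0.936697
as a percentage: 0.936697 * 100 = 93.67%

Space savings = 1 - 3792/59902 = 93.67%


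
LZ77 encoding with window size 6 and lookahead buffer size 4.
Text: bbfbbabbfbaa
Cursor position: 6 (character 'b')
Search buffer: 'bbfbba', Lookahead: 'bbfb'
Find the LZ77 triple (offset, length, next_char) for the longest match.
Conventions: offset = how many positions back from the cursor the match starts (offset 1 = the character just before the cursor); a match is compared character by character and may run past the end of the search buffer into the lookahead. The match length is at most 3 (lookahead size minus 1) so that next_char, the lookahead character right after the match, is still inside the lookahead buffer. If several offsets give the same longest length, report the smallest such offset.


Try each offset into the search buffer:
  offset=1 (pos 5, char 'a'): match length 0
  offset=2 (pos 4, char 'b'): match length 1
  offset=3 (pos 3, char 'b'): match length 2
  offset=4 (pos 2, char 'f'): match length 0
  offset=5 (pos 1, char 'b'): match length 1
  offset=6 (pos 0, char 'b'): match length 3
Longest match has length 3 at offset 6.
next_char = character at position 6 + 3 = 9 -> 'b'

Best match: offset=6, length=3 (matching 'bbf' starting at position 0)
LZ77 triple: (6, 3, 'b')


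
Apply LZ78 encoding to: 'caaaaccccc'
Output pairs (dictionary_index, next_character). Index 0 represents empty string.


LZ78 encoding steps:
Dictionary: {0: ''}
Step 1: w='' (idx 0), next='c' -> output (0, 'c'), add 'c' as idx 1
Step 2: w='' (idx 0), next='a' -> output (0, 'a'), add 'a' as idx 2
Step 3: w='a' (idx 2), next='a' -> output (2, 'a'), add 'aa' as idx 3
Step 4: w='a' (idx 2), next='c' -> output (2, 'c'), add 'ac' as idx 4
Step 5: w='c' (idx 1), next='c' -> output (1, 'c'), add 'cc' as idx 5
Step 6: w='cc' (idx 5), end of input -> output (5, '')


Encoded: [(0, 'c'), (0, 'a'), (2, 'a'), (2, 'c'), (1, 'c'), (5, '')]


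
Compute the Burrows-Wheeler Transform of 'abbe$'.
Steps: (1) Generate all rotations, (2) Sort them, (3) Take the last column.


Rotations (sorted):
  0: $abbe -> last char: e
  1: abbe$ -> last char: $
  2: bbe$a -> last char: a
  3: be$ab -> last char: b
  4: e$abb -> last char: b


BWT = e$abb


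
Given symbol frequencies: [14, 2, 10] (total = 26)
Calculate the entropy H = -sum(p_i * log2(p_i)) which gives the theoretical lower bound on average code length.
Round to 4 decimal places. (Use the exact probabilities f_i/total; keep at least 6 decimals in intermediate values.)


Per-symbol terms -p_i * log2(p_i) with p_i = f_i/26:
  p = 14/26 = 0.538462: log2(p) = -0.893085, -p*log2(p) = 0.480892
  p = 2/26 = 0.076923: log2(p) = -3.700440, -p*log2(p) = 0.284649
  p = 10/26 = 0.384615: log2(p) = -1.378512, -p*log2(p) = 0.530197
H = 0.480892 + 0.284649 + 0.530197 = 1.295738

H = 1.2957 bits/symbol


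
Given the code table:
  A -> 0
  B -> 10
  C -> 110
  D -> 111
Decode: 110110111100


Decoding:
110 -> C
110 -> C
111 -> D
10 -> B
0 -> A


Result: CCDBA


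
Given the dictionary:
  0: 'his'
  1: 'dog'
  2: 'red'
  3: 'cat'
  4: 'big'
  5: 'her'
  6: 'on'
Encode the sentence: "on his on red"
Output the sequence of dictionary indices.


Look up each word in the dictionary:
  'on' -> 6
  'his' -> 0
  'on' -> 6
  'red' -> 2

Encoded: [6, 0, 6, 2]


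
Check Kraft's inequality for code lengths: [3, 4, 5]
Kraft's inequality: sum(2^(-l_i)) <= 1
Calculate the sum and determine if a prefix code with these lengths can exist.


Sum = 2^(-3) + 2^(-4) + 2^(-5)
    = 0.125 + 0.0625 + 0.03125
    = 7/32 = 0.21875
Since 0.21875 <= 1, Kraft's inequality IS satisfied.
A prefix code with these lengths CAN exist.

Kraft sum = 0.21875. Satisfied.


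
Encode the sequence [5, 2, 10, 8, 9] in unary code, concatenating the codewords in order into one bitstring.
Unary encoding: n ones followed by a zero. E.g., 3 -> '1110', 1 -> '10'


Encode each number as n ones followed by a terminating 0:
  5 -> 111110 (6 bits)
  2 -> 110 (3 bits)
  10 -> 11111111110 (11 bits)
  8 -> 111111110 (9 bits)
  9 -> 1111111110 (10 bits)
Total length = 6 + 3 + 11 + 9 + 10 = 39 bits.

Unary([5, 2, 10, 8, 9]) = 111110110111111111101111111101111111110 (39 bits)


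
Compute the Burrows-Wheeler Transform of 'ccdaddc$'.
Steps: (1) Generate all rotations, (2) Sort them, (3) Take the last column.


Rotations (sorted):
  0: $ccdaddc -> last char: c
  1: addc$ccd -> last char: d
  2: c$ccdadd -> last char: d
  3: ccdaddc$ -> last char: $
  4: cdaddc$c -> last char: c
  5: daddc$cc -> last char: c
  6: dc$ccdad -> last char: d
  7: ddc$ccda -> last char: a


BWT = cdd$ccda


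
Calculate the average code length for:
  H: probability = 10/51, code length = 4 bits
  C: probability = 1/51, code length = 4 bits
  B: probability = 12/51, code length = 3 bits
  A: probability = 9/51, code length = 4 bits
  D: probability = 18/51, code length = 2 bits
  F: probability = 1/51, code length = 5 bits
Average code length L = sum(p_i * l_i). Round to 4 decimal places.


Weighted contributions p_i * l_i:
  H: (10/51) * 4 = 40/51
  C: (1/51) * 4 = 4/51
  B: (12/51) * 3 = 36/51
  A: (9/51) * 4 = 36/51
  D: (18/51) * 2 = 36/51
  F: (1/51) * 5 = 5/51
Sum = (40 + 4 + 36 + 36 + 36 + 5)/51 = 157/51

L = 157/51 = 3.0784 bits/symbol


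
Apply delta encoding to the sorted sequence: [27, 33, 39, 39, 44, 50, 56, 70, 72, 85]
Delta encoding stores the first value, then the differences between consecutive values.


First value: 27
Deltas:
  33 - 27 = 6
  39 - 33 = 6
  39 - 39 = 0
  44 - 39 = 5
  50 - 44 = 6
  56 - 50 = 6
  70 - 56 = 14
  72 - 70 = 2
  85 - 72 = 13


Delta encoded: [27, 6, 6, 0, 5, 6, 6, 14, 2, 13]


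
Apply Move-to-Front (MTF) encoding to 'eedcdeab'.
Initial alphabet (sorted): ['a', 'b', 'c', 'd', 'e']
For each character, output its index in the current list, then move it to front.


MTF encoding:
'e': index 4 in ['a', 'b', 'c', 'd', 'e'] -> ['e', 'a', 'b', 'c', 'd']
'e': index 0 in ['e', 'a', 'b', 'c', 'd'] -> ['e', 'a', 'b', 'c', 'd']
'd': index 4 in ['e', 'a', 'b', 'c', 'd'] -> ['d', 'e', 'a', 'b', 'c']
'c': index 4 in ['d', 'e', 'a', 'b', 'c'] -> ['c', 'd', 'e', 'a', 'b']
'd': index 1 in ['c', 'd', 'e', 'a', 'b'] -> ['d', 'c', 'e', 'a', 'b']
'e': index 2 in ['d', 'c', 'e', 'a', 'b'] -> ['e', 'd', 'c', 'a', 'b']
'a': index 3 in ['e', 'd', 'c', 'a', 'b'] -> ['a', 'e', 'd', 'c', 'b']
'b': index 4 in ['a', 'e', 'd', 'c', 'b'] -> ['b', 'a', 'e', 'd', 'c']


Output: [4, 0, 4, 4, 1, 2, 3, 4]


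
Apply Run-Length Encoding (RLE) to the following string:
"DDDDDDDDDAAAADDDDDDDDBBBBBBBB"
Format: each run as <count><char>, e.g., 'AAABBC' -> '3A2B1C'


Scanning runs left to right:
  i=0: run of 'D' x 9 -> '9D'
  i=9: run of 'A' x 4 -> '4A'
  i=13: run of 'D' x 8 -> '8D'
  i=21: run of 'B' x 8 -> '8B'

RLE = 9D4A8D8B


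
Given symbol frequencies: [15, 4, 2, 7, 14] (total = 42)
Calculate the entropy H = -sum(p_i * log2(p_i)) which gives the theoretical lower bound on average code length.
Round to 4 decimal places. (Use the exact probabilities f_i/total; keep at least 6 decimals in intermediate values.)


Per-symbol terms -p_i * log2(p_i) with p_i = f_i/42:
  p = 15/42 = 0.357143: log2(p) = -1.485427, -p*log2(p) = 0.530510
  p = 4/42 = 0.095238: log2(p) = -3.392317, -p*log2(p) = 0.323078
  p = 2/42 = 0.047619: log2(p) = -4.392317, -p*log2(p) = 0.209158
  p = 7/42 = 0.166667: log2(p) = -2.584963, -p*log2(p) = 0.430827
  p = 14/42 = 0.333333: log2(p) = -1.584963, -p*log2(p) = 0.528321
H = 0.530510 + 0.323078 + 0.209158 + 0.430827 + 0.528321 = 2.021894

H = 2.0219 bits/symbol


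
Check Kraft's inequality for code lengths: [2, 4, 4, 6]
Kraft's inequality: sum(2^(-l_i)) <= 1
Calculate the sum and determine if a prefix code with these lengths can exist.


Sum = 2^(-2) + 2^(-4) + 2^(-4) + 2^(-6)
    = 0.25 + 0.0625 + 0.0625 + 0.015625
    = 25/64 = 0.390625
Since 0.390625 <= 1, Kraft's inequality IS satisfied.
A prefix code with these lengths CAN exist.

Kraft sum = 0.390625. Satisfied.


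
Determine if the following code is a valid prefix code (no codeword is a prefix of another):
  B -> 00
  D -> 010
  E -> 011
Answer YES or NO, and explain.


Checking each pair (does one codeword prefix another?):
  B='00' vs D='010': no prefix
  B='00' vs E='011': no prefix
  D='010' vs B='00': no prefix
  D='010' vs E='011': no prefix
  E='011' vs B='00': no prefix
  E='011' vs D='010': no prefix
No violation found over all pairs.

YES -- this is a valid prefix code. No codeword is a prefix of any other codeword.


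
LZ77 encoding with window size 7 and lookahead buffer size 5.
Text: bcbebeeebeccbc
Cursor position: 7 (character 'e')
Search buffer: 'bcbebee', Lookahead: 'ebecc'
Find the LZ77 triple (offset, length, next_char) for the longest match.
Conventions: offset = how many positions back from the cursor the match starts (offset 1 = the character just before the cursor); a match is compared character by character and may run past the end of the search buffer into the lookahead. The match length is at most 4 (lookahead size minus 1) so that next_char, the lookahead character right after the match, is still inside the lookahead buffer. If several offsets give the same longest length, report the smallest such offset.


Try each offset into the search buffer:
  offset=1 (pos 6, char 'e'): match length 1
  offset=2 (pos 5, char 'e'): match length 1
  offset=3 (pos 4, char 'b'): match length 0
  offset=4 (pos 3, char 'e'): match length 3
  offset=5 (pos 2, char 'b'): match length 0
  offset=6 (pos 1, char 'c'): match length 0
  offset=7 (pos 0, char 'b'): match length 0
Longest match has length 3 at offset 4.
next_char = character at position 7 + 3 = 10 -> 'c'

Best match: offset=4, length=3 (matching 'ebe' starting at position 3)
LZ77 triple: (4, 3, 'c')


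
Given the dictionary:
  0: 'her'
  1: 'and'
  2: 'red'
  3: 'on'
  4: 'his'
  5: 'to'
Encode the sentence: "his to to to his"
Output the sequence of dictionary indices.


Look up each word in the dictionary:
  'his' -> 4
  'to' -> 5
  'to' -> 5
  'to' -> 5
  'his' -> 4

Encoded: [4, 5, 5, 5, 4]


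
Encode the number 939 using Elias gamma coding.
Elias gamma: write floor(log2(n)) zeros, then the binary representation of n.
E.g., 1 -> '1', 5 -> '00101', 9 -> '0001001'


num_bits = floor(log2(939)) + 1 = 10
leading_zeros = num_bits - 1 = 9
binary(939) = 1110101011

Elias gamma(939) = '000000000' + '1110101011' = 0000000001110101011 (19 bits)


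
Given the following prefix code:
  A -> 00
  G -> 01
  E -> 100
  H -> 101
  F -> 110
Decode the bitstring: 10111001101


Decoding step by step:
Bits 101 -> H
Bits 110 -> F
Bits 01 -> G
Bits 101 -> H


Decoded message: HFGH


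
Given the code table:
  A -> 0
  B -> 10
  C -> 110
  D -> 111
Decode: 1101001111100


Decoding:
110 -> C
10 -> B
0 -> A
111 -> D
110 -> C
0 -> A


Result: CBADCA


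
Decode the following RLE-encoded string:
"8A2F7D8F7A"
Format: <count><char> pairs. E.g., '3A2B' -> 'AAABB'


Expanding each <count><char> pair:
  8A -> 'AAAAAAAA'
  2F -> 'FF'
  7D -> 'DDDDDDD'
  8F -> 'FFFFFFFF'
  7A -> 'AAAAAAA'

Decoded = AAAAAAAAFFDDDDDDDFFFFFFFFAAAAAAA


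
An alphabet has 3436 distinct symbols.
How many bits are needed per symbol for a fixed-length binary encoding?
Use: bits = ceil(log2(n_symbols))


log2(3436) = 11.7465
Bracket: 2^11 = 2048 < 3436 <= 2^12 = 4096
So ceil(log2(3436)) = 12

bits = ceil(log2(3436)) = ceil(11.7465) = 12 bits


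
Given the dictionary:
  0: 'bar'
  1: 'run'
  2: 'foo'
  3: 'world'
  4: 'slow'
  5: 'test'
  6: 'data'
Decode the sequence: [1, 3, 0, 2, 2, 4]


Look up each index in the dictionary:
  1 -> 'run'
  3 -> 'world'
  0 -> 'bar'
  2 -> 'foo'
  2 -> 'foo'
  4 -> 'slow'

Decoded: "run world bar foo foo slow"


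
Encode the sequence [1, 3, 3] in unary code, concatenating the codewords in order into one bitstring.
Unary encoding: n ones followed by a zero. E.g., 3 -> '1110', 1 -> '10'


Encode each number as n ones followed by a terminating 0:
  1 -> 10 (2 bits)
  3 -> 1110 (4 bits)
  3 -> 1110 (4 bits)
Total length = 2 + 4 + 4 = 10 bits.

Unary([1, 3, 3]) = 1011101110 (10 bits)


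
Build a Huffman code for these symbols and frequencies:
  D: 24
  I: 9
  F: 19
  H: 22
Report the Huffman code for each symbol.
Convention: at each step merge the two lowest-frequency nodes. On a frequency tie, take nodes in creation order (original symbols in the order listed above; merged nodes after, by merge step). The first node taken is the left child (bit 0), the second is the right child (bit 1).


Huffman tree construction:
Step 1: Merge I(9) + F(19) = 28
Step 2: Merge H(22) + D(24) = 46
Step 3: Merge (I+F)(28) + (H+D)(46) = 74
Read each symbol's code off the tree from the root (left child = 0, right child = 1).

Codes:
  D: 11 (length 2)
  I: 00 (length 2)
  F: 01 (length 2)
  H: 10 (length 2)
Average code length: 148/74 = 2.0000 bits/symbol


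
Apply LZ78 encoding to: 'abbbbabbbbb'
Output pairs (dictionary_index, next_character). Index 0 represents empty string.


LZ78 encoding steps:
Dictionary: {0: ''}
Step 1: w='' (idx 0), next='a' -> output (0, 'a'), add 'a' as idx 1
Step 2: w='' (idx 0), next='b' -> output (0, 'b'), add 'b' as idx 2
Step 3: w='b' (idx 2), next='b' -> output (2, 'b'), add 'bb' as idx 3
Step 4: w='b' (idx 2), next='a' -> output (2, 'a'), add 'ba' as idx 4
Step 5: w='bb' (idx 3), next='b' -> output (3, 'b'), add 'bbb' as idx 5
Step 6: w='bb' (idx 3), end of input -> output (3, '')


Encoded: [(0, 'a'), (0, 'b'), (2, 'b'), (2, 'a'), (3, 'b'), (3, '')]


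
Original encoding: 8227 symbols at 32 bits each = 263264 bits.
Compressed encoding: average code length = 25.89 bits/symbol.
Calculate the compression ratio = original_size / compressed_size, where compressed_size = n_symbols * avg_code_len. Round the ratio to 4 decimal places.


original_size = n_symbols * orig_bits = 8227 * 32 = 263264 bits
compressed_size = n_symbols * avg_code_len = 8227 * 25.89 = 212997.03 bits
ratio = original_size / compressed_size = 263264 / 212997.03 = 1.236

Compression ratio = 1.236


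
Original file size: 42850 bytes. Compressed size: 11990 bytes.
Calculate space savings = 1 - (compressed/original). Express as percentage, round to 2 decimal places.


ratio = compressed/original = 11990/42850 = 0.279813
savings = 1 - ratio = 1 - 0.279813 = 0.720187
as a percentage: 0.720187 * 100 = 72.02%

Space savings = 1 - 11990/42850 = 72.02%


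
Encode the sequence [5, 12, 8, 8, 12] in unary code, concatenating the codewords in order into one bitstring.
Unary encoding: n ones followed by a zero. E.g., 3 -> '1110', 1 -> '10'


Encode each number as n ones followed by a terminating 0:
  5 -> 111110 (6 bits)
  12 -> 1111111111110 (13 bits)
  8 -> 111111110 (9 bits)
  8 -> 111111110 (9 bits)
  12 -> 1111111111110 (13 bits)
Total length = 6 + 13 + 9 + 9 + 13 = 50 bits.

Unary([5, 12, 8, 8, 12]) = 11111011111111111101111111101111111101111111111110 (50 bits)
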